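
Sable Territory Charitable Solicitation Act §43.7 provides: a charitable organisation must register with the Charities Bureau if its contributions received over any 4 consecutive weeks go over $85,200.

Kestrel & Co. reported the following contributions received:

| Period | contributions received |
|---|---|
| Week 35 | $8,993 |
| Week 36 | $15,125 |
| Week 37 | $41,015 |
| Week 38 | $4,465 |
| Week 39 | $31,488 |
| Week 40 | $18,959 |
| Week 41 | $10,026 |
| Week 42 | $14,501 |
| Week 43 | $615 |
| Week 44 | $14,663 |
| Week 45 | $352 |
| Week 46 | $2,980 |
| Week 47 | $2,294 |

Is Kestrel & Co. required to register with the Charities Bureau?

Yes

Week 35–Week 38: $8,993 + $15,125 + $41,015 + $4,465 = $69,598 (under)
Week 36–Week 39: $15,125 + $41,015 + $4,465 + $31,488 = $92,093 (over)
Week 37–Week 40: $41,015 + $4,465 + $31,488 + $18,959 = $95,927 (over)
Week 38–Week 41: $4,465 + $31,488 + $18,959 + $10,026 = $64,938 (under)
Week 39–Week 42: $31,488 + $18,959 + $10,026 + $14,501 = $74,974 (under)
Week 40–Week 43: $18,959 + $10,026 + $14,501 + $615 = $44,101 (under)
Week 41–Week 44: $10,026 + $14,501 + $615 + $14,663 = $39,805 (under)
Week 42–Week 45: $14,501 + $615 + $14,663 + $352 = $30,131 (under)
Week 43–Week 46: $615 + $14,663 + $352 + $2,980 = $18,610 (under)
Week 44–Week 47: $14,663 + $352 + $2,980 + $2,294 = $20,289 (under)
At least one window exceeds $85,200.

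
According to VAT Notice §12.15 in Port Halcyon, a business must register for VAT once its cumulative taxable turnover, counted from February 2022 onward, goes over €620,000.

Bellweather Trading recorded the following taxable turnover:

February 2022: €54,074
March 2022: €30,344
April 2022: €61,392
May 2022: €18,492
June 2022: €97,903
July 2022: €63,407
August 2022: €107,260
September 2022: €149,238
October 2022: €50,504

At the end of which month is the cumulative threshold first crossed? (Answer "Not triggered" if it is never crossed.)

Through February 2022: €54,074
Through March 2022: €84,418
Through April 2022: €145,810
Through May 2022: €164,302
Through June 2022: €262,205
Through July 2022: €325,612
Through August 2022: €432,872
Through September 2022: €582,110
Through October 2022: €632,614 ← exceeds threshold

October 2022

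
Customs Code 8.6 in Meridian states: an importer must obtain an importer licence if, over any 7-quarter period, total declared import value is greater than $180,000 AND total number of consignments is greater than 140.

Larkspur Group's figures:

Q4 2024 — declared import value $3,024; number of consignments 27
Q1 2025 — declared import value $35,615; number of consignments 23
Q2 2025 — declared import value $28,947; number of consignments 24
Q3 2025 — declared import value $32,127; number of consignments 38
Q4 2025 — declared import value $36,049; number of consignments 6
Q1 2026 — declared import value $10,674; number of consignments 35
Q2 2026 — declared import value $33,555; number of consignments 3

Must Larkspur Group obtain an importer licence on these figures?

No

Total declared import value: $3,024 + $35,615 + $28,947 + $32,127 + $36,049 + $10,674 + $33,555 = $179,991 (≤ $180,000).
Total number of consignments: 27 + 23 + 24 + 38 + 6 + 35 + 3 = 156 (> 140).
The test is 'and': the rule requires both, and at least one is not exceeded.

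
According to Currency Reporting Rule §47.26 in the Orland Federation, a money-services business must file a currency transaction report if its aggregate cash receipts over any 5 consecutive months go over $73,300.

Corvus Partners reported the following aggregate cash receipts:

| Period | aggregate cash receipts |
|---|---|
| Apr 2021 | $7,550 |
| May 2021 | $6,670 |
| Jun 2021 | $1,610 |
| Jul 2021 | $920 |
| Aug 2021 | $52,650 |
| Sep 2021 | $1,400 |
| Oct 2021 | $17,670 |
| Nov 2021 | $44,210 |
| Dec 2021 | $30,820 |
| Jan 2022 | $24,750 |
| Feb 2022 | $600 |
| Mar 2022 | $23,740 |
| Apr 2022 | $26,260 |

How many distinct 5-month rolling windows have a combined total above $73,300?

Apr 2021–Aug 2021: $7,550 + $6,670 + $1,610 + $920 + $52,650 = $69,400 (under)
May 2021–Sep 2021: $6,670 + $1,610 + $920 + $52,650 + $1,400 = $63,250 (under)
Jun 2021–Oct 2021: $1,610 + $920 + $52,650 + $1,400 + $17,670 = $74,250 (over)
Jul 2021–Nov 2021: $920 + $52,650 + $1,400 + $17,670 + $44,210 = $116,850 (over)
Aug 2021–Dec 2021: $52,650 + $1,400 + $17,670 + $44,210 + $30,820 = $146,750 (over)
Sep 2021–Jan 2022: $1,400 + $17,670 + $44,210 + $30,820 + $24,750 = $118,850 (over)
Oct 2021–Feb 2022: $17,670 + $44,210 + $30,820 + $24,750 + $600 = $118,050 (over)
Nov 2021–Mar 2022: $44,210 + $30,820 + $24,750 + $600 + $23,740 = $124,120 (over)
Dec 2021–Apr 2022: $30,820 + $24,750 + $600 + $23,740 + $26,260 = $106,170 (over)
7 windows exceed the threshold.

7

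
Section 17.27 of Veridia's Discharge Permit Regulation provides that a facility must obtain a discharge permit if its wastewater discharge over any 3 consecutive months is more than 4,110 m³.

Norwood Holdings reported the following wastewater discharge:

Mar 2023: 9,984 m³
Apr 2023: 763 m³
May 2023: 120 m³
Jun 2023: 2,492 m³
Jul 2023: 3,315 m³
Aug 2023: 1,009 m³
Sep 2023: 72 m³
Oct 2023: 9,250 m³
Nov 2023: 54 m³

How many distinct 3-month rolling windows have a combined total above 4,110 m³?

6

Mar 2023–May 2023: 9,984 m³ + 763 m³ + 120 m³ = 10,867 m³ (over)
Apr 2023–Jun 2023: 763 m³ + 120 m³ + 2,492 m³ = 3,375 m³ (under)
May 2023–Jul 2023: 120 m³ + 2,492 m³ + 3,315 m³ = 5,927 m³ (over)
Jun 2023–Aug 2023: 2,492 m³ + 3,315 m³ + 1,009 m³ = 6,816 m³ (over)
Jul 2023–Sep 2023: 3,315 m³ + 1,009 m³ + 72 m³ = 4,396 m³ (over)
Aug 2023–Oct 2023: 1,009 m³ + 72 m³ + 9,250 m³ = 10,331 m³ (over)
Sep 2023–Nov 2023: 72 m³ + 9,250 m³ + 54 m³ = 9,376 m³ (over)
6 windows exceed the threshold.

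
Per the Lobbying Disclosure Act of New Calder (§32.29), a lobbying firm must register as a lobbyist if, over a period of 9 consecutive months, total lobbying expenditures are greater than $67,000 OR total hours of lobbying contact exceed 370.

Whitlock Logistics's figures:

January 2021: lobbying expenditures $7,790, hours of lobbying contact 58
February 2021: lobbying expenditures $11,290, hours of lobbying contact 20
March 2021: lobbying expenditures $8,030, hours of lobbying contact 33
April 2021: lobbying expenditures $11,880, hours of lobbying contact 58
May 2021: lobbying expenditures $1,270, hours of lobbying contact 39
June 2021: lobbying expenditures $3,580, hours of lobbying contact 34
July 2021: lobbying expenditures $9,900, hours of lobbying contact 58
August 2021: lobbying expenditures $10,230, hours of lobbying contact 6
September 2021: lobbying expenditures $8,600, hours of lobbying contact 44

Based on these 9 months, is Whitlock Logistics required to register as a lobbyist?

Yes

Total lobbying expenditures: $7,790 + $11,290 + $8,030 + $11,880 + $1,270 + $3,580 + $9,900 + $10,230 + $8,600 = $72,570 (> $67,000).
Total hours of lobbying contact: 58 + 20 + 33 + 58 + 39 + 34 + 58 + 6 + 44 = 350 (≤ 370).
The test is 'or': at least one threshold is exceeded.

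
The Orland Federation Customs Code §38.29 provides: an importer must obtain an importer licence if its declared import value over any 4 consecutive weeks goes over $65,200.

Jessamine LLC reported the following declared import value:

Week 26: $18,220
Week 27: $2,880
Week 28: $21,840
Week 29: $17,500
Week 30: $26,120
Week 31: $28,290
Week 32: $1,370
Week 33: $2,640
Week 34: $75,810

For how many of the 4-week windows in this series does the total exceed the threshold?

4

Week 26–Week 29: $18,220 + $2,880 + $21,840 + $17,500 = $60,440 (under)
Week 27–Week 30: $2,880 + $21,840 + $17,500 + $26,120 = $68,340 (over)
Week 28–Week 31: $21,840 + $17,500 + $26,120 + $28,290 = $93,750 (over)
Week 29–Week 32: $17,500 + $26,120 + $28,290 + $1,370 = $73,280 (over)
Week 30–Week 33: $26,120 + $28,290 + $1,370 + $2,640 = $58,420 (under)
Week 31–Week 34: $28,290 + $1,370 + $2,640 + $75,810 = $108,110 (over)
4 windows exceed the threshold.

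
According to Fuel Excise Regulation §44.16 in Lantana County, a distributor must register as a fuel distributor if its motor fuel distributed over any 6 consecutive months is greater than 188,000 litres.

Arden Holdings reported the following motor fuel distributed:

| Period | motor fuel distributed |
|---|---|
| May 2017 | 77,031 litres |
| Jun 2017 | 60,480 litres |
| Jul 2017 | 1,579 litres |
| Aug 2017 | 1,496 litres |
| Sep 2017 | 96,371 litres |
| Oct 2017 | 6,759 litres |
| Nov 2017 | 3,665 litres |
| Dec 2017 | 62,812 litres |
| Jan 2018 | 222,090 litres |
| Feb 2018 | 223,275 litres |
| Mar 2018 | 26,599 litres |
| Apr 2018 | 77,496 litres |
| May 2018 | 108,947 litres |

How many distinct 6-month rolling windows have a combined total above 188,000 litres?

6

May 2017–Oct 2017: 77,031 litres + 60,480 litres + 1,579 litres + 1,496 litres + 96,371 litres + 6,759 litres = 243,716 litres (over)
Jun 2017–Nov 2017: 60,480 litres + 1,579 litres + 1,496 litres + 96,371 litres + 6,759 litres + 3,665 litres = 170,350 litres (under)
Jul 2017–Dec 2017: 1,579 litres + 1,496 litres + 96,371 litres + 6,759 litres + 3,665 litres + 62,812 litres = 172,682 litres (under)
Aug 2017–Jan 2018: 1,496 litres + 96,371 litres + 6,759 litres + 3,665 litres + 62,812 litres + 222,090 litres = 393,193 litres (over)
Sep 2017–Feb 2018: 96,371 litres + 6,759 litres + 3,665 litres + 62,812 litres + 222,090 litres + 223,275 litres = 614,972 litres (over)
Oct 2017–Mar 2018: 6,759 litres + 3,665 litres + 62,812 litres + 222,090 litres + 223,275 litres + 26,599 litres = 545,200 litres (over)
Nov 2017–Apr 2018: 3,665 litres + 62,812 litres + 222,090 litres + 223,275 litres + 26,599 litres + 77,496 litres = 615,937 litres (over)
Dec 2017–May 2018: 62,812 litres + 222,090 litres + 223,275 litres + 26,599 litres + 77,496 litres + 108,947 litres = 721,219 litres (over)
6 windows exceed the threshold.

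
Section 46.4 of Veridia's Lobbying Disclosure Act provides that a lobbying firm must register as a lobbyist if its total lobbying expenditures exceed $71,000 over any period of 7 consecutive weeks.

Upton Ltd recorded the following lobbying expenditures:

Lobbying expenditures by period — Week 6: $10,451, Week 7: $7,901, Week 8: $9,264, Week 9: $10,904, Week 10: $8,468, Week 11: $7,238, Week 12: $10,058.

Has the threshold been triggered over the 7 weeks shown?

Total lobbying expenditures: $10,451 + $7,901 + $9,264 + $10,904 + $8,468 + $7,238 + $10,058 = $64,284.
$64,284 ≤ $71,000, so the threshold is not exceeded.

No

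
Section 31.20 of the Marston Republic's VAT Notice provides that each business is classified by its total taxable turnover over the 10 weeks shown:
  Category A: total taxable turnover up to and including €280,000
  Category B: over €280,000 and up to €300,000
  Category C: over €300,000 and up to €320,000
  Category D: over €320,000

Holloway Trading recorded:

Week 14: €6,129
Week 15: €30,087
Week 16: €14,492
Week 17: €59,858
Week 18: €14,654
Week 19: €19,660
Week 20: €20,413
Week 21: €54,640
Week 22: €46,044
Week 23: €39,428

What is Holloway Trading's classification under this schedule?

Category C

Total taxable turnover: €6,129 + €30,087 + €14,492 + €59,858 + €14,654 + €19,660 + €20,413 + €54,640 + €46,044 + €39,428 = €305,405.
€300,000 < €305,405 ≤ €320,000, so Category C applies.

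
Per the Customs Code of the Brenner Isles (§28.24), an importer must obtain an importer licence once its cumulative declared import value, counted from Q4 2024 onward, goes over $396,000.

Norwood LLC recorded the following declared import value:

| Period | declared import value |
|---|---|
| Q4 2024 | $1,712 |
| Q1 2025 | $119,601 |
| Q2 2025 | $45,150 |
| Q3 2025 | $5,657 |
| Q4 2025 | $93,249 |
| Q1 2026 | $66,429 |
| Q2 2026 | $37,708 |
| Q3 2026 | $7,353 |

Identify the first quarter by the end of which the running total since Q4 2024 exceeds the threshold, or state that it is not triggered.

Through Q4 2024: $1,712
Through Q1 2025: $121,313
Through Q2 2025: $166,463
Through Q3 2025: $172,120
Through Q4 2025: $265,369
Through Q1 2026: $331,798
Through Q2 2026: $369,506
Through Q3 2026: $376,859
Final cumulative total $376,859 ≤ $396,000; the threshold is never exceeded.

Not triggered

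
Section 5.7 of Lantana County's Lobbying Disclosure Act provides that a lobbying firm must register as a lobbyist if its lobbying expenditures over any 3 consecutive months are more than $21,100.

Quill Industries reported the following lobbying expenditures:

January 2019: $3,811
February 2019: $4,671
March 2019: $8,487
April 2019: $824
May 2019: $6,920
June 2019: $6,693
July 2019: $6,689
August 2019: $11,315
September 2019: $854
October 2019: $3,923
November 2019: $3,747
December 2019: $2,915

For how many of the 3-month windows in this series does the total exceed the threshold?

January 2019–March 2019: $3,811 + $4,671 + $8,487 = $16,969 (under)
February 2019–April 2019: $4,671 + $8,487 + $824 = $13,982 (under)
March 2019–May 2019: $8,487 + $824 + $6,920 = $16,231 (under)
April 2019–June 2019: $824 + $6,920 + $6,693 = $14,437 (under)
May 2019–July 2019: $6,920 + $6,693 + $6,689 = $20,302 (under)
June 2019–August 2019: $6,693 + $6,689 + $11,315 = $24,697 (over)
July 2019–September 2019: $6,689 + $11,315 + $854 = $18,858 (under)
August 2019–October 2019: $11,315 + $854 + $3,923 = $16,092 (under)
September 2019–November 2019: $854 + $3,923 + $3,747 = $8,524 (under)
October 2019–December 2019: $3,923 + $3,747 + $2,915 = $10,585 (under)
1 window exceeds the threshold.

1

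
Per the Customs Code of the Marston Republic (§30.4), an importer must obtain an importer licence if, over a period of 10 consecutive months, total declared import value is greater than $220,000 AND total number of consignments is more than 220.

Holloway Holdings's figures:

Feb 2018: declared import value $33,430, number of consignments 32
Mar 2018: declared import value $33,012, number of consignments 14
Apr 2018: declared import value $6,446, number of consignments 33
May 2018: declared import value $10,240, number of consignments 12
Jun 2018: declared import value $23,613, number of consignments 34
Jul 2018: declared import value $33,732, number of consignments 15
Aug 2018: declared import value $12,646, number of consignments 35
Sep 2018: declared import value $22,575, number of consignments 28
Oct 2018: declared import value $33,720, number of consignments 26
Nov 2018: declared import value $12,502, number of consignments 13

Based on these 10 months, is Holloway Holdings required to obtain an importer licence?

Yes

Total declared import value: $33,430 + $33,012 + $6,446 + $10,240 + $23,613 + $33,732 + $12,646 + $22,575 + $33,720 + $12,502 = $221,916 (> $220,000).
Total number of consignments: 32 + 14 + 33 + 12 + 34 + 15 + 35 + 28 + 26 + 13 = 242 (> 220).
The test is 'and': both thresholds are exceeded.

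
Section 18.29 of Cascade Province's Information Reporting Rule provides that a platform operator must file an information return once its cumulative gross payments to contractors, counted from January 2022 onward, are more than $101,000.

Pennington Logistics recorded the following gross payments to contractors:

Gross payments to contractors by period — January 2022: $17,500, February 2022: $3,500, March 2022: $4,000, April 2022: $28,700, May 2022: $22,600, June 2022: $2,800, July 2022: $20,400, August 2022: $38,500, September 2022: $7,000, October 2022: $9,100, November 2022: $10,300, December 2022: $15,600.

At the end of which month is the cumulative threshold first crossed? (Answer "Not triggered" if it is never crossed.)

August 2022

Through January 2022: $17,500
Through February 2022: $21,000
Through March 2022: $25,000
Through April 2022: $53,700
Through May 2022: $76,300
Through June 2022: $79,100
Through July 2022: $99,500
Through August 2022: $138,000 ← exceeds threshold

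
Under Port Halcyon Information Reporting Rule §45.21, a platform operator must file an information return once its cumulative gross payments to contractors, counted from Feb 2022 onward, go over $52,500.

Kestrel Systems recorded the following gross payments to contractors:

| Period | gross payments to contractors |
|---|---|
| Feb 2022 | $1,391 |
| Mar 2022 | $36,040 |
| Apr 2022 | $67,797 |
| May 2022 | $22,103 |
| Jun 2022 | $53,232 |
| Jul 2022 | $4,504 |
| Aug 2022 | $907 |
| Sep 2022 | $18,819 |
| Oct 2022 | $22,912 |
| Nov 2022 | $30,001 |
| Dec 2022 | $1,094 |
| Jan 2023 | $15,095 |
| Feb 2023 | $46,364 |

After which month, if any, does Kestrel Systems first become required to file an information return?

Apr 2022

Through Feb 2022: $1,391
Through Mar 2022: $37,431
Through Apr 2022: $105,228 ← exceeds threshold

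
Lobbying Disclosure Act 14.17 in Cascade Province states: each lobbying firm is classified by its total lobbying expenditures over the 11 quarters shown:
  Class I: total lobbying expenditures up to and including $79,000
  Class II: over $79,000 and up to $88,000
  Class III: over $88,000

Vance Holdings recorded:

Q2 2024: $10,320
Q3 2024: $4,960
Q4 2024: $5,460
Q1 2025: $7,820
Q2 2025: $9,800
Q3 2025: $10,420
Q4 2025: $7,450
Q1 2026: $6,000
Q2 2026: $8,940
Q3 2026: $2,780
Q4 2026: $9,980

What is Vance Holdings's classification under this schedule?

Class II

Total lobbying expenditures: $10,320 + $4,960 + $5,460 + $7,820 + $9,800 + $10,420 + $7,450 + $6,000 + $8,940 + $2,780 + $9,980 = $83,930.
$79,000 < $83,930 ≤ $88,000, so Class II applies.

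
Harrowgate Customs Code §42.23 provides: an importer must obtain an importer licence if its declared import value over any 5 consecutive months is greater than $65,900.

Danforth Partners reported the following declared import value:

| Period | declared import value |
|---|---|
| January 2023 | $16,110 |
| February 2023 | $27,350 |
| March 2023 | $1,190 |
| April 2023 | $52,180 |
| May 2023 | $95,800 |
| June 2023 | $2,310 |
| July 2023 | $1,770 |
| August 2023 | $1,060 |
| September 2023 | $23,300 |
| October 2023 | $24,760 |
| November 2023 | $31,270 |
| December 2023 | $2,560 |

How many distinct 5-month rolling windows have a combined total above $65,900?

7

January 2023–May 2023: $16,110 + $27,350 + $1,190 + $52,180 + $95,800 = $192,630 (over)
February 2023–June 2023: $27,350 + $1,190 + $52,180 + $95,800 + $2,310 = $178,830 (over)
March 2023–July 2023: $1,190 + $52,180 + $95,800 + $2,310 + $1,770 = $153,250 (over)
April 2023–August 2023: $52,180 + $95,800 + $2,310 + $1,770 + $1,060 = $153,120 (over)
May 2023–September 2023: $95,800 + $2,310 + $1,770 + $1,060 + $23,300 = $124,240 (over)
June 2023–October 2023: $2,310 + $1,770 + $1,060 + $23,300 + $24,760 = $53,200 (under)
July 2023–November 2023: $1,770 + $1,060 + $23,300 + $24,760 + $31,270 = $82,160 (over)
August 2023–December 2023: $1,060 + $23,300 + $24,760 + $31,270 + $2,560 = $82,950 (over)
7 windows exceed the threshold.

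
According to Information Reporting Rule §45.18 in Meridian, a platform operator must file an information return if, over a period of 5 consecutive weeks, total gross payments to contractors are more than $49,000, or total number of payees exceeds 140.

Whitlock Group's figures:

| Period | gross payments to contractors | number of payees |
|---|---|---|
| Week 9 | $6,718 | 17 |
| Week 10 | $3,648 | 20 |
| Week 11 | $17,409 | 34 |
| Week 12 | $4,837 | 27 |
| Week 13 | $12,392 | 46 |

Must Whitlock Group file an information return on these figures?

Yes

Total gross payments to contractors: $6,718 + $3,648 + $17,409 + $4,837 + $12,392 = $45,004 (≤ $49,000).
Total number of payees: 17 + 20 + 34 + 27 + 46 = 144 (> 140).
The test is 'or': at least one threshold is exceeded.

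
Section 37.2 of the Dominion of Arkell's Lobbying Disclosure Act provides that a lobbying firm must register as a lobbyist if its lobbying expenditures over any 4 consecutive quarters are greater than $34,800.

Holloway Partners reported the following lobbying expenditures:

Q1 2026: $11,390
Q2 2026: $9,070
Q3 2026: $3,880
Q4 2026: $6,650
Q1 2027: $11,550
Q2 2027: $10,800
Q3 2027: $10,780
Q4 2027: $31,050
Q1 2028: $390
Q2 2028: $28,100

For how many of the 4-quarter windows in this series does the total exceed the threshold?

4

Q1 2026–Q4 2026: $11,390 + $9,070 + $3,880 + $6,650 = $30,990 (under)
Q2 2026–Q1 2027: $9,070 + $3,880 + $6,650 + $11,550 = $31,150 (under)
Q3 2026–Q2 2027: $3,880 + $6,650 + $11,550 + $10,800 = $32,880 (under)
Q4 2026–Q3 2027: $6,650 + $11,550 + $10,800 + $10,780 = $39,780 (over)
Q1 2027–Q4 2027: $11,550 + $10,800 + $10,780 + $31,050 = $64,180 (over)
Q2 2027–Q1 2028: $10,800 + $10,780 + $31,050 + $390 = $53,020 (over)
Q3 2027–Q2 2028: $10,780 + $31,050 + $390 + $28,100 = $70,320 (over)
4 windows exceed the threshold.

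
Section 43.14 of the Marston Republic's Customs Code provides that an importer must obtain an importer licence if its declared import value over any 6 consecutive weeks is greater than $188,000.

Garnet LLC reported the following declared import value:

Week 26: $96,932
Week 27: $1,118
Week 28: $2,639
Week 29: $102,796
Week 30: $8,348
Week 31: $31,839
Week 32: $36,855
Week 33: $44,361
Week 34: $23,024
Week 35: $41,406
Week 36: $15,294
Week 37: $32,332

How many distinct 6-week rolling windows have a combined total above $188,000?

Week 26–Week 31: $96,932 + $1,118 + $2,639 + $102,796 + $8,348 + $31,839 = $243,672 (over)
Week 27–Week 32: $1,118 + $2,639 + $102,796 + $8,348 + $31,839 + $36,855 = $183,595 (under)
Week 28–Week 33: $2,639 + $102,796 + $8,348 + $31,839 + $36,855 + $44,361 = $226,838 (over)
Week 29–Week 34: $102,796 + $8,348 + $31,839 + $36,855 + $44,361 + $23,024 = $247,223 (over)
Week 30–Week 35: $8,348 + $31,839 + $36,855 + $44,361 + $23,024 + $41,406 = $185,833 (under)
Week 31–Week 36: $31,839 + $36,855 + $44,361 + $23,024 + $41,406 + $15,294 = $192,779 (over)
Week 32–Week 37: $36,855 + $44,361 + $23,024 + $41,406 + $15,294 + $32,332 = $193,272 (over)
5 windows exceed the threshold.

5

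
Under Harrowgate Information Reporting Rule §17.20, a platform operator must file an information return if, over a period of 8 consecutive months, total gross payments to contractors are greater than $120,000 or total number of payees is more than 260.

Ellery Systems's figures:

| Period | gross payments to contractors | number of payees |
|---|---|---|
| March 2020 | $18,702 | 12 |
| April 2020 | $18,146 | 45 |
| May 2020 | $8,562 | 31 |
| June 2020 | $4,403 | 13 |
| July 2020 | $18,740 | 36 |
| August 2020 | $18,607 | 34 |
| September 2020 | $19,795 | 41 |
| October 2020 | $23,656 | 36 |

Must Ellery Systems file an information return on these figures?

Total gross payments to contractors: $18,702 + $18,146 + $8,562 + $4,403 + $18,740 + $18,607 + $19,795 + $23,656 = $130,611 (> $120,000).
Total number of payees: 12 + 45 + 31 + 13 + 36 + 34 + 41 + 36 = 248 (≤ 260).
The test is 'or': at least one threshold is exceeded.

Yes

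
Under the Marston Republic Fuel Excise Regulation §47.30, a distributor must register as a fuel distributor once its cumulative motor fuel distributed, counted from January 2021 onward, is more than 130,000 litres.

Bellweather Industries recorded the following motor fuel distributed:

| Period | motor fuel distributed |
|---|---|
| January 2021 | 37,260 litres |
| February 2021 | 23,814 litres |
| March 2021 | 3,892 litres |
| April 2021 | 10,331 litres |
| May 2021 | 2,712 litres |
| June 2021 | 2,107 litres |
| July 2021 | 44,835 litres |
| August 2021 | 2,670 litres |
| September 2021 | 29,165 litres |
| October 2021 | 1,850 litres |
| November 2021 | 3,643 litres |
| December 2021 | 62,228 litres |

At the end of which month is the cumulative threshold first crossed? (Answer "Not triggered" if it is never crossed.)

Through January 2021: 37,260 litres
Through February 2021: 61,074 litres
Through March 2021: 64,966 litres
Through April 2021: 75,297 litres
Through May 2021: 78,009 litres
Through June 2021: 80,116 litres
Through July 2021: 124,951 litres
Through August 2021: 127,621 litres
Through September 2021: 156,786 litres ← exceeds threshold

September 2021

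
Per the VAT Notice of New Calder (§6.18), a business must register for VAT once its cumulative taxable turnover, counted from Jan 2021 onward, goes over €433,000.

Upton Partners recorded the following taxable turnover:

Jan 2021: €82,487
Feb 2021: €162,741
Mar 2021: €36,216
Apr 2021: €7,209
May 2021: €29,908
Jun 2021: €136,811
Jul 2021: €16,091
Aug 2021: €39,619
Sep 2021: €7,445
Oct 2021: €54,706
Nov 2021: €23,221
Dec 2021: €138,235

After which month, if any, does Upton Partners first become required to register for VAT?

Through Jan 2021: €82,487
Through Feb 2021: €245,228
Through Mar 2021: €281,444
Through Apr 2021: €288,653
Through May 2021: €318,561
Through Jun 2021: €455,372 ← exceeds threshold

Jun 2021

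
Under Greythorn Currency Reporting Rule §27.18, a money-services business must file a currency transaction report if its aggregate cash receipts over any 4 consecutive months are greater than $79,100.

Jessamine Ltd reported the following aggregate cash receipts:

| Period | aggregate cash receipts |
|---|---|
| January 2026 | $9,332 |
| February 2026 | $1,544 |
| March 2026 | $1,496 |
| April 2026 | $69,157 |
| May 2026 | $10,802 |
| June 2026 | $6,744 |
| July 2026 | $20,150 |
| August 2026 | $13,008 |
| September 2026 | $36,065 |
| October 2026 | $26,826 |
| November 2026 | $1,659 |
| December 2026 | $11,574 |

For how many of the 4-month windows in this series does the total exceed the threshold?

5

January 2026–April 2026: $9,332 + $1,544 + $1,496 + $69,157 = $81,529 (over)
February 2026–May 2026: $1,544 + $1,496 + $69,157 + $10,802 = $82,999 (over)
March 2026–June 2026: $1,496 + $69,157 + $10,802 + $6,744 = $88,199 (over)
April 2026–July 2026: $69,157 + $10,802 + $6,744 + $20,150 = $106,853 (over)
May 2026–August 2026: $10,802 + $6,744 + $20,150 + $13,008 = $50,704 (under)
June 2026–September 2026: $6,744 + $20,150 + $13,008 + $36,065 = $75,967 (under)
July 2026–October 2026: $20,150 + $13,008 + $36,065 + $26,826 = $96,049 (over)
August 2026–November 2026: $13,008 + $36,065 + $26,826 + $1,659 = $77,558 (under)
September 2026–December 2026: $36,065 + $26,826 + $1,659 + $11,574 = $76,124 (under)
5 windows exceed the threshold.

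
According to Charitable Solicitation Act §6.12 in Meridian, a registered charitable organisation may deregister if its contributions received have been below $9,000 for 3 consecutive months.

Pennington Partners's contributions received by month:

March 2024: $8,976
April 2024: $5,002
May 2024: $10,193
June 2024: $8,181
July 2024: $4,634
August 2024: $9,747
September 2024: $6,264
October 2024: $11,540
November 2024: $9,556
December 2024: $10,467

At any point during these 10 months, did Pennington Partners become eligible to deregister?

No

Months below $9,000: March 2024, April 2024, June 2024, July 2024, September 2024.
Longest run of consecutive months below the threshold: 2.
2 < 3, so Pennington Partners never became eligible.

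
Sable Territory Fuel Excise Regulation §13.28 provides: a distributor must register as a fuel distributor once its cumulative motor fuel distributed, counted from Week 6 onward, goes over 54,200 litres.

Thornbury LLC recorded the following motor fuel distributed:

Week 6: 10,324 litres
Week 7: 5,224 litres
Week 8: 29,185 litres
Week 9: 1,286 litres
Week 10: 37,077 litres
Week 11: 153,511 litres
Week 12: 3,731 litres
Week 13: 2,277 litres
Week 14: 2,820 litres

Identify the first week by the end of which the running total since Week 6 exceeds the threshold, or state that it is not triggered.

Through Week 6: 10,324 litres
Through Week 7: 15,548 litres
Through Week 8: 44,733 litres
Through Week 9: 46,019 litres
Through Week 10: 83,096 litres ← exceeds threshold

Week 10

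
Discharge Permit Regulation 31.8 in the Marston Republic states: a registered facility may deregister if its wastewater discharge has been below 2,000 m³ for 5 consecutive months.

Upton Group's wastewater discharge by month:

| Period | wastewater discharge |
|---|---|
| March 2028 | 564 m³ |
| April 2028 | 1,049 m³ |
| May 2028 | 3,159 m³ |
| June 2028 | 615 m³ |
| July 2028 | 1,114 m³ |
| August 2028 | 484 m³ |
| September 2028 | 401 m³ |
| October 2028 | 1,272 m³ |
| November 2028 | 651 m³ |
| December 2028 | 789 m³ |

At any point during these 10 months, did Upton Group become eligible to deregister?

Months below 2,000 m³: March 2028, April 2028, June 2028, July 2028, August 2028, September 2028, October 2028, November 2028, December 2028.
Longest run of consecutive months below the threshold: 7.
7 ≥ 5, so Upton Group became eligible.

Yes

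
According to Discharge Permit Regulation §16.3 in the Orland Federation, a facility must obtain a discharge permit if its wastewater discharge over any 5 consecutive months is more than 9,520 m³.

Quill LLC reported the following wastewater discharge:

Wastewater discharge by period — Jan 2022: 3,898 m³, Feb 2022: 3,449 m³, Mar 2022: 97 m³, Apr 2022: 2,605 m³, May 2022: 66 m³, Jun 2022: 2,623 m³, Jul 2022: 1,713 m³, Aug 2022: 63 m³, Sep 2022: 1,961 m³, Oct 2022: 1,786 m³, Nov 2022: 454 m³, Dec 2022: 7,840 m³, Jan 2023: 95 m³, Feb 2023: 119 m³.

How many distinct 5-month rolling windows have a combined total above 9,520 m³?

4

Jan 2022–May 2022: 3,898 m³ + 3,449 m³ + 97 m³ + 2,605 m³ + 66 m³ = 10,115 m³ (over)
Feb 2022–Jun 2022: 3,449 m³ + 97 m³ + 2,605 m³ + 66 m³ + 2,623 m³ = 8,840 m³ (under)
Mar 2022–Jul 2022: 97 m³ + 2,605 m³ + 66 m³ + 2,623 m³ + 1,713 m³ = 7,104 m³ (under)
Apr 2022–Aug 2022: 2,605 m³ + 66 m³ + 2,623 m³ + 1,713 m³ + 63 m³ = 7,070 m³ (under)
May 2022–Sep 2022: 66 m³ + 2,623 m³ + 1,713 m³ + 63 m³ + 1,961 m³ = 6,426 m³ (under)
Jun 2022–Oct 2022: 2,623 m³ + 1,713 m³ + 63 m³ + 1,961 m³ + 1,786 m³ = 8,146 m³ (under)
Jul 2022–Nov 2022: 1,713 m³ + 63 m³ + 1,961 m³ + 1,786 m³ + 454 m³ = 5,977 m³ (under)
Aug 2022–Dec 2022: 63 m³ + 1,961 m³ + 1,786 m³ + 454 m³ + 7,840 m³ = 12,104 m³ (over)
Sep 2022–Jan 2023: 1,961 m³ + 1,786 m³ + 454 m³ + 7,840 m³ + 95 m³ = 12,136 m³ (over)
Oct 2022–Feb 2023: 1,786 m³ + 454 m³ + 7,840 m³ + 95 m³ + 119 m³ = 10,294 m³ (over)
4 windows exceed the threshold.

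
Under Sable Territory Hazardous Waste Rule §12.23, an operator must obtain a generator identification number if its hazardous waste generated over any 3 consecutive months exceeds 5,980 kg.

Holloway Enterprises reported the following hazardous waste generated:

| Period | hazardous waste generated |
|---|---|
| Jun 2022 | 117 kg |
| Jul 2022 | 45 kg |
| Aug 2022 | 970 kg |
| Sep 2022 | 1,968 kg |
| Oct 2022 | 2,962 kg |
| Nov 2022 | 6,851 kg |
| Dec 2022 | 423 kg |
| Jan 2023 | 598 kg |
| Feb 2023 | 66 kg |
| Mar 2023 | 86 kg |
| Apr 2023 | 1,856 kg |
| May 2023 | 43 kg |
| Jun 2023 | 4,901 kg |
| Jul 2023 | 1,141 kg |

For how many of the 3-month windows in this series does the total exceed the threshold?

Jun 2022–Aug 2022: 117 kg + 45 kg + 970 kg = 1,132 kg (under)
Jul 2022–Sep 2022: 45 kg + 970 kg + 1,968 kg = 2,983 kg (under)
Aug 2022–Oct 2022: 970 kg + 1,968 kg + 2,962 kg = 5,900 kg (under)
Sep 2022–Nov 2022: 1,968 kg + 2,962 kg + 6,851 kg = 11,781 kg (over)
Oct 2022–Dec 2022: 2,962 kg + 6,851 kg + 423 kg = 10,236 kg (over)
Nov 2022–Jan 2023: 6,851 kg + 423 kg + 598 kg = 7,872 kg (over)
Dec 2022–Feb 2023: 423 kg + 598 kg + 66 kg = 1,087 kg (under)
Jan 2023–Mar 2023: 598 kg + 66 kg + 86 kg = 750 kg (under)
Feb 2023–Apr 2023: 66 kg + 86 kg + 1,856 kg = 2,008 kg (under)
Mar 2023–May 2023: 86 kg + 1,856 kg + 43 kg = 1,985 kg (under)
Apr 2023–Jun 2023: 1,856 kg + 43 kg + 4,901 kg = 6,800 kg (over)
May 2023–Jul 2023: 43 kg + 4,901 kg + 1,141 kg = 6,085 kg (over)
5 windows exceed the threshold.

5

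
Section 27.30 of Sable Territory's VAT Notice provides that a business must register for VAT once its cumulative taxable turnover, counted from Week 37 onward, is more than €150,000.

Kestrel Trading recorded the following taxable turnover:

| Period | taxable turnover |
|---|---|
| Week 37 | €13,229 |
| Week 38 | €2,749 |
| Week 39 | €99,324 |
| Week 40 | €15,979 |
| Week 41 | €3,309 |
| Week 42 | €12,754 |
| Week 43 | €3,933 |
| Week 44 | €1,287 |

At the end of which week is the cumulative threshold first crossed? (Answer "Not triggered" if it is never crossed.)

Through Week 37: €13,229
Through Week 38: €15,978
Through Week 39: €115,302
Through Week 40: €131,281
Through Week 41: €134,590
Through Week 42: €147,344
Through Week 43: €151,277 ← exceeds threshold

Week 43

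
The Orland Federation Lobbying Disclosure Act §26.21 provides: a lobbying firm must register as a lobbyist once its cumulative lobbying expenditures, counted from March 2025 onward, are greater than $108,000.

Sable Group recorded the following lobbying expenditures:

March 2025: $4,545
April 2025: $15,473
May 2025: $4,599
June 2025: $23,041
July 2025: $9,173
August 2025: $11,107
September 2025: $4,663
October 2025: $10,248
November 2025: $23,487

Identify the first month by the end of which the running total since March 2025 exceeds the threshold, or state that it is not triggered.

Through March 2025: $4,545
Through April 2025: $20,018
Through May 2025: $24,617
Through June 2025: $47,658
Through July 2025: $56,831
Through August 2025: $67,938
Through September 2025: $72,601
Through October 2025: $82,849
Through November 2025: $106,336
Final cumulative total $106,336 ≤ $108,000; the threshold is never exceeded.

Not triggered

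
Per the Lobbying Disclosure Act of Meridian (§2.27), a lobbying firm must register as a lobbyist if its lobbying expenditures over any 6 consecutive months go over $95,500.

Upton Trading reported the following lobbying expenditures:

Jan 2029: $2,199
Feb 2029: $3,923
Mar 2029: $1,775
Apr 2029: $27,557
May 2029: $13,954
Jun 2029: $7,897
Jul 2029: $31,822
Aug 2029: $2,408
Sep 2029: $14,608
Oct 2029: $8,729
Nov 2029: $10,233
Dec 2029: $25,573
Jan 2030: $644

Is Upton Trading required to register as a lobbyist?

Yes

Jan 2029–Jun 2029: $2,199 + $3,923 + $1,775 + $27,557 + $13,954 + $7,897 = $57,305 (under)
Feb 2029–Jul 2029: $3,923 + $1,775 + $27,557 + $13,954 + $7,897 + $31,822 = $86,928 (under)
Mar 2029–Aug 2029: $1,775 + $27,557 + $13,954 + $7,897 + $31,822 + $2,408 = $85,413 (under)
Apr 2029–Sep 2029: $27,557 + $13,954 + $7,897 + $31,822 + $2,408 + $14,608 = $98,246 (over)
May 2029–Oct 2029: $13,954 + $7,897 + $31,822 + $2,408 + $14,608 + $8,729 = $79,418 (under)
Jun 2029–Nov 2029: $7,897 + $31,822 + $2,408 + $14,608 + $8,729 + $10,233 = $75,697 (under)
Jul 2029–Dec 2029: $31,822 + $2,408 + $14,608 + $8,729 + $10,233 + $25,573 = $93,373 (under)
Aug 2029–Jan 2030: $2,408 + $14,608 + $8,729 + $10,233 + $25,573 + $644 = $62,195 (under)
At least one window exceeds $95,500.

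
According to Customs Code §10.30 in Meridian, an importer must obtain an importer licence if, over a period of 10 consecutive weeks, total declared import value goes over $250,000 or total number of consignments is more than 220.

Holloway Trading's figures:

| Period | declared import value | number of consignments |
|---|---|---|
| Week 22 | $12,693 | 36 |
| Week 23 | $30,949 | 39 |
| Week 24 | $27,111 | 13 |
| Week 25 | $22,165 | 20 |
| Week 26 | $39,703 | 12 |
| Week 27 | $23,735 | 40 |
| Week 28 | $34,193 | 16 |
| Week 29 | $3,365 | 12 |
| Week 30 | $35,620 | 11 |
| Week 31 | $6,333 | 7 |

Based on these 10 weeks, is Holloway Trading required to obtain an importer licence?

Total declared import value: $12,693 + $30,949 + $27,111 + $22,165 + $39,703 + $23,735 + $34,193 + $3,365 + $35,620 + $6,333 = $235,867 (≤ $250,000).
Total number of consignments: 36 + 39 + 13 + 20 + 12 + 40 + 16 + 12 + 11 + 7 = 206 (≤ 220).
The test is 'or': neither threshold is exceeded.

No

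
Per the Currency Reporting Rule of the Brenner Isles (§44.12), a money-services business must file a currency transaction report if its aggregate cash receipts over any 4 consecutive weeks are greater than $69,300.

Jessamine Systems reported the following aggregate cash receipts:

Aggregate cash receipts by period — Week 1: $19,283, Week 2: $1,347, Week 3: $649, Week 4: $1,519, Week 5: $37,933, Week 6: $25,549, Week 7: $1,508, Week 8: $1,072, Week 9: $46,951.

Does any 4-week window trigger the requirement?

Week 1–Week 4: $19,283 + $1,347 + $649 + $1,519 = $22,798 (under)
Week 2–Week 5: $1,347 + $649 + $1,519 + $37,933 = $41,448 (under)
Week 3–Week 6: $649 + $1,519 + $37,933 + $25,549 = $65,650 (under)
Week 4–Week 7: $1,519 + $37,933 + $25,549 + $1,508 = $66,509 (under)
Week 5–Week 8: $37,933 + $25,549 + $1,508 + $1,072 = $66,062 (under)
Week 6–Week 9: $25,549 + $1,508 + $1,072 + $46,951 = $75,080 (over)
At least one window exceeds $69,300.

Yes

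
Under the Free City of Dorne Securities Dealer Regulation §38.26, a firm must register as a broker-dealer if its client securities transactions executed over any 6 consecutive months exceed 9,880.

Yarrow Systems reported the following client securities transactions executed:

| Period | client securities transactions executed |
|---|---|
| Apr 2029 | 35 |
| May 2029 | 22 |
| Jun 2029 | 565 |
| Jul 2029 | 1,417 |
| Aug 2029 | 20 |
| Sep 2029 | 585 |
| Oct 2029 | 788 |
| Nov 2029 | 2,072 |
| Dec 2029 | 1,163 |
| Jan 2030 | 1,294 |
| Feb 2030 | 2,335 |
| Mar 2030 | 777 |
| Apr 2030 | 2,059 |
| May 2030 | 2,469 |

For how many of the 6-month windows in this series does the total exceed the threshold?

1

Apr 2029–Sep 2029: 35 + 22 + 565 + 1,417 + 20 + 585 = 2,644 (under)
May 2029–Oct 2029: 22 + 565 + 1,417 + 20 + 585 + 788 = 3,397 (under)
Jun 2029–Nov 2029: 565 + 1,417 + 20 + 585 + 788 + 2,072 = 5,447 (under)
Jul 2029–Dec 2029: 1,417 + 20 + 585 + 788 + 2,072 + 1,163 = 6,045 (under)
Aug 2029–Jan 2030: 20 + 585 + 788 + 2,072 + 1,163 + 1,294 = 5,922 (under)
Sep 2029–Feb 2030: 585 + 788 + 2,072 + 1,163 + 1,294 + 2,335 = 8,237 (under)
Oct 2029–Mar 2030: 788 + 2,072 + 1,163 + 1,294 + 2,335 + 777 = 8,429 (under)
Nov 2029–Apr 2030: 2,072 + 1,163 + 1,294 + 2,335 + 777 + 2,059 = 9,700 (under)
Dec 2029–May 2030: 1,163 + 1,294 + 2,335 + 777 + 2,059 + 2,469 = 10,097 (over)
1 window exceeds the threshold.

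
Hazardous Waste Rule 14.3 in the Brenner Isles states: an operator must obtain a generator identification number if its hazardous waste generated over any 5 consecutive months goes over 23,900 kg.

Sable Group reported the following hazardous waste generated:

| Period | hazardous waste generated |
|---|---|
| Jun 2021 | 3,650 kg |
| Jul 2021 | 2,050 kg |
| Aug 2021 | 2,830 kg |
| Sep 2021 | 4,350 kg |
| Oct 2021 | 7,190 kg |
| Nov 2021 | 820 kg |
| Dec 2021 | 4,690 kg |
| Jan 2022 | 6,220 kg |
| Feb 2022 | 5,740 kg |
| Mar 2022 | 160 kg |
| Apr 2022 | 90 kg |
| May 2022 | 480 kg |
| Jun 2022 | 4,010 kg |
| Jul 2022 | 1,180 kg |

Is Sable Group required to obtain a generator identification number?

Jun 2021–Oct 2021: 3,650 kg + 2,050 kg + 2,830 kg + 4,350 kg + 7,190 kg = 20,070 kg (under)
Jul 2021–Nov 2021: 2,050 kg + 2,830 kg + 4,350 kg + 7,190 kg + 820 kg = 17,240 kg (under)
Aug 2021–Dec 2021: 2,830 kg + 4,350 kg + 7,190 kg + 820 kg + 4,690 kg = 19,880 kg (under)
Sep 2021–Jan 2022: 4,350 kg + 7,190 kg + 820 kg + 4,690 kg + 6,220 kg = 23,270 kg (under)
Oct 2021–Feb 2022: 7,190 kg + 820 kg + 4,690 kg + 6,220 kg + 5,740 kg = 24,660 kg (over)
Nov 2021–Mar 2022: 820 kg + 4,690 kg + 6,220 kg + 5,740 kg + 160 kg = 17,630 kg (under)
Dec 2021–Apr 2022: 4,690 kg + 6,220 kg + 5,740 kg + 160 kg + 90 kg = 16,900 kg (under)
Jan 2022–May 2022: 6,220 kg + 5,740 kg + 160 kg + 90 kg + 480 kg = 12,690 kg (under)
Feb 2022–Jun 2022: 5,740 kg + 160 kg + 90 kg + 480 kg + 4,010 kg = 10,480 kg (under)
Mar 2022–Jul 2022: 160 kg + 90 kg + 480 kg + 4,010 kg + 1,180 kg = 5,920 kg (under)
At least one window exceeds 23,900 kg.

Yes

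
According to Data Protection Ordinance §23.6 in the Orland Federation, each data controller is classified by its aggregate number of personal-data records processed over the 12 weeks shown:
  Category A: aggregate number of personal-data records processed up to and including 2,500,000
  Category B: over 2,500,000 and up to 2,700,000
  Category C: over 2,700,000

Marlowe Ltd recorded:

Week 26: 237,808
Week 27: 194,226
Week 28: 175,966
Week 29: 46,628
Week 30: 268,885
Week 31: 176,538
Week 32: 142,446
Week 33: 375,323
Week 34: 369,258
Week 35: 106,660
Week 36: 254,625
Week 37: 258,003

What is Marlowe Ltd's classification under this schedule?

Category B

Aggregate number of personal-data records processed: 237,808 + 194,226 + 175,966 + 46,628 + 268,885 + 176,538 + 142,446 + 375,323 + 369,258 + 106,660 + 254,625 + 258,003 = 2,606,366.
2,500,000 < 2,606,366 ≤ 2,700,000, so Category B applies.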